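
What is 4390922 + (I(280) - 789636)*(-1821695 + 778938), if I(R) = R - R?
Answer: 823402857374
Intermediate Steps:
I(R) = 0
4390922 + (I(280) - 789636)*(-1821695 + 778938) = 4390922 + (0 - 789636)*(-1821695 + 778938) = 4390922 - 789636*(-1042757) = 4390922 + 823398466452 = 823402857374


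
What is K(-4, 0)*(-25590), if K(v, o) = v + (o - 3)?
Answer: 179130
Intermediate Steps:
K(v, o) = -3 + o + v (K(v, o) = v + (-3 + o) = -3 + o + v)
K(-4, 0)*(-25590) = (-3 + 0 - 4)*(-25590) = -7*(-25590) = 179130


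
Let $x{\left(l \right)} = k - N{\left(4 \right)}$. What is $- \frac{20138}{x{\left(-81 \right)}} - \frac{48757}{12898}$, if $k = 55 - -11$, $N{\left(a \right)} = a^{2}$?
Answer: $- \frac{131088887}{322450} \approx -406.54$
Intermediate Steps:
$k = 66$ ($k = 55 + 11 = 66$)
$x{\left(l \right)} = 50$ ($x{\left(l \right)} = 66 - 4^{2} = 66 - 16 = 50$)
$- \frac{20138}{x{\left(-81 \right)}} - \frac{48757}{12898} = - \frac{20138}{50} - \frac{48757}{12898} = \left(-20138\right) \frac{1}{50} - \frac{48757}{12898} = - \frac{10069}{25} - \frac{48757}{12898} = - \frac{131088887}{322450}$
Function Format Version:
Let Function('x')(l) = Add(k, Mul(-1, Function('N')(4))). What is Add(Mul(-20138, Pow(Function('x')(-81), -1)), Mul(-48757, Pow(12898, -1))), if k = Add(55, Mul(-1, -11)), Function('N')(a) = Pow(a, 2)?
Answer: Rational(-131088887, 322450) ≈ -406.54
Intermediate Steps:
k = 66 (k = Add(55, 11) = 66)
Function('x')(l) = 50 (Function('x')(l) = Add(66, Mul(-1, Pow(4, 2))) = Add(66, Mul(-1, 16)) = Add(66, -16) = 50)
Add(Mul(-20138, Pow(Function('x')(-81), -1)), Mul(-48757, Pow(12898, -1))) = Add(Mul(-20138, Pow(50, -1)), Mul(-48757, Pow(12898, -1))) = Add(Mul(-20138, Rational(1, 50)), Mul(-48757, Rational(1, 12898))) = Add(Rational(-10069, 25), Rational(-48757, 12898)) = Rational(-131088887, 322450)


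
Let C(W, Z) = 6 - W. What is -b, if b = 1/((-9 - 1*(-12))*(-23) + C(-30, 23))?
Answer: 1/33 ≈ 0.030303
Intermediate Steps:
b = -1/33 (b = 1/((-9 - 1*(-12))*(-23) + (6 - 1*(-30))) = 1/((-9 + 12)*(-23) + (6 + 30)) = 1/(3*(-23) + 36) = 1/(-69 + 36) = 1/(-33) = -1/33 ≈ -0.030303)
-b = -1*(-1/33) = 1/33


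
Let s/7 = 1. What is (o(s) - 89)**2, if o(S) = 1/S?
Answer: 386884/49 ≈ 7895.6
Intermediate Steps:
s = 7 (s = 7*1 = 7)
o(S) = 1/S
(o(s) - 89)**2 = (1/7 - 89)**2 = (-622/7)**2 = 386884/49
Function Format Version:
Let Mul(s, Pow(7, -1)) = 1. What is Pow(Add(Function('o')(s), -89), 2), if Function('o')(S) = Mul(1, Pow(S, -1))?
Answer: Rational(386884, 49) ≈ 7895.6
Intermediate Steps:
s = 7 (s = Mul(7, 1) = 7)
Function('o')(S) = Pow(S, -1)
Pow(Add(Function('o')(s), -89), 2) = Pow(Add(Pow(7, -1), -89), 2) = Pow(Add(Rational(1, 7), -89), 2) = Pow(Rational(-622, 7), 2) = Rational(386884, 49)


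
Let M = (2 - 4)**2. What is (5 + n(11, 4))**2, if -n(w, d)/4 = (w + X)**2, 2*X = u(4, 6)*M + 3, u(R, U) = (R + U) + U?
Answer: 62663056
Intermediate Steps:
u(R, U) = R + 2*U
M = 4 (M = (-2)**2 = 4)
X = 67/2 (X = ((4 + 2*6)*4 + 3)/2 = ((4 + 12)*4 + 3)/2 = (16*4 + 3)/2 = (64 + 3)/2 = (1/2)*67 = 67/2 ≈ 33.500)
n(w, d) = -4*(67/2 + w)**2 (n(w, d) = -4*(w + 67/2)**2 = -4*(67/2 + w)**2)
(5 + n(11, 4))**2 = (5 - (67 + 2*11)**2)**2 = (5 - (67 + 22)**2)**2 = (5 - 1*89**2)**2 = (5 - 1*7921)**2 = (5 - 7921)**2 = (-7916)**2 = 62663056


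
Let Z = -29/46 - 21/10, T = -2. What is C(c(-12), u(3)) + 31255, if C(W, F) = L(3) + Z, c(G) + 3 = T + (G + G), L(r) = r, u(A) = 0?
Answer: 3594356/115 ≈ 31255.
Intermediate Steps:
c(G) = -5 + 2*G (c(G) = -3 + (-2 + (G + G)) = -3 + (-2 + 2*G) = -5 + 2*G)
Z = -314/115 (Z = -29*1/46 - 21*⅒ = -29/46 - 21/10 = -314/115 ≈ -2.7304)
C(W, F) = 31/115 (C(W, F) = 3 - 314/115 = 31/115)
C(c(-12), u(3)) + 31255 = 31/115 + 31255 = 3594356/115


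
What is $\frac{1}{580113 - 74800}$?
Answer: $\frac{1}{505313} \approx 1.979 \cdot 10^{-6}$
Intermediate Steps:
$\frac{1}{580113 - 74800} = \frac{1}{505313}$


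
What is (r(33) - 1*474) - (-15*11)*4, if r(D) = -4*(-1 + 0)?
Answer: 190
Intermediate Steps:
r(D) = 4 (r(D) = -4*(-1) = 4)
(r(33) - 1*474) - (-15*11)*4 = (4 - 1*474) - (-15*11)*4 = (4 - 474) - (-165)*4 = -470 - 1*(-660) = -470 + 660 = 190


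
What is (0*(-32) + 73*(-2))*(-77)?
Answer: 11242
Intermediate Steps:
(0*(-32) + 73*(-2))*(-77) = (0 - 146)*(-77) = -146*(-77) = 11242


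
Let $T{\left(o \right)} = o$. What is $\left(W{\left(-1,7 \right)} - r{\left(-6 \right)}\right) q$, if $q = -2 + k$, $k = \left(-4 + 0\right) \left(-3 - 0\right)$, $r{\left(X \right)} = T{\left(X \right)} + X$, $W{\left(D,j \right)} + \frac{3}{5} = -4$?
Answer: $74$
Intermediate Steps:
$W{\left(D,j \right)} = - \frac{23}{5}$ ($W{\left(D,j \right)} = - \frac{3}{5} - 4 = - \frac{23}{5}$)
$r{\left(X \right)} = 2 X$ ($r{\left(X \right)} = X + X = 2 X$)
$k = 12$ ($k = - 4 \left(-3 + 0\right) = \left(-4\right) \left(-3\right) = 12$)
$q = 10$ ($q = -2 + 12 = 10$)
$\left(W{\left(-1,7 \right)} - r{\left(-6 \right)}\right) q = \left(- \frac{23}{5} - 2 \left(-6\right)\right) 10 = \left(- \frac{23}{5} - -12\right) 10 = \left(- \frac{23}{5} + 12\right) 10 = \frac{37}{5} \cdot 10 = 74$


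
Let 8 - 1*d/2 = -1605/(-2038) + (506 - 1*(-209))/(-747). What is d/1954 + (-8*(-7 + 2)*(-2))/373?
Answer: -114350568281/554789428506 ≈ -0.20612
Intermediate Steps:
d = 12437323/761193 (d = 16 - 2*(-1605/(-2038) + (506 - 1*(-209))/(-747)) = 16 - 2*(-1605*(-1/2038) + (506 + 209)*(-1/747)) = 16 - 2*(1605/2038 + 715*(-1/747)) = 16 - 2*(1605/2038 - 715/747) = 16 - 2*(-258235/1522386) = 16 + 258235/761193 = 12437323/761193 ≈ 16.339)
d/1954 + (-8*(-7 + 2)*(-2))/373 = (12437323/761193)/1954 + (-8*(-7 + 2)*(-2))/373 = (12437323/761193)*(1/1954) + (-8*(-5)*(-2))*(1/373) = 12437323/1487371122 + (40*(-2))*(1/373) = 12437323/1487371122 - 80*1/373 = 12437323/1487371122 - 80/373 = -114350568281/554789428506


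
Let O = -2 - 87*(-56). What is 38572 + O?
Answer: 43442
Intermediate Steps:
O = 4870 (O = -2 + 4872 = 4870)
38572 + O = 38572 + 4870 = 43442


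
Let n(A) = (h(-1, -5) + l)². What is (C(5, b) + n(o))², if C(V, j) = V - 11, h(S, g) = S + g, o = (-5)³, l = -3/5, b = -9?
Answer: 881721/625 ≈ 1410.8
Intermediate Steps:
l = -⅗ (l = -3*⅕ = -⅗ ≈ -0.60000)
o = -125
C(V, j) = -11 + V
n(A) = 1089/25 (n(A) = ((-1 - 5) - ⅗)² = (-6 - ⅗)² = (-33/5)² = 1089/25)
(C(5, b) + n(o))² = ((-11 + 5) + 1089/25)² = (-6 + 1089/25)² = (939/25)² = 881721/625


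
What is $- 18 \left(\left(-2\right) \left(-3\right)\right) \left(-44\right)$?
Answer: $4752$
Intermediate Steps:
$- 18 \left(\left(-2\right) \left(-3\right)\right) \left(-44\right) = \left(-18\right) 6 \left(-44\right) = \left(-108\right) \left(-44\right) = 4752$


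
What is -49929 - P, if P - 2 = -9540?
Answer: -40391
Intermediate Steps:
P = -9538 (P = 2 - 9540 = -9538)
-49929 - P = -49929 - 1*(-9538) = -49929 + 9538 = -40391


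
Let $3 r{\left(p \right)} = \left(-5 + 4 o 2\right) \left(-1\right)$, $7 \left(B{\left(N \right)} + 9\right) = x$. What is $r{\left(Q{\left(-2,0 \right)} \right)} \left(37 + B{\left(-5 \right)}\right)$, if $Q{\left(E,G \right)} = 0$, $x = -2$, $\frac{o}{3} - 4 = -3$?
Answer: $- \frac{3686}{21} \approx -175.52$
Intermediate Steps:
$o = 3$ ($o = 12 + 3 \left(-3\right) = 12 - 9 = 3$)
$B{\left(N \right)} = - \frac{65}{7}$ ($B{\left(N \right)} = -9 + \frac{1}{7} \left(-2\right) = -9 - \frac{2}{7} = - \frac{65}{7}$)
$r{\left(p \right)} = - \frac{19}{3}$ ($r{\left(p \right)} = \frac{\left(-5 + 4 \cdot 3 \cdot 2\right) \left(-1\right)}{3} = \frac{\left(-5 + 12 \cdot 2\right) \left(-1\right)}{3} = \frac{\left(-5 + 24\right) \left(-1\right)}{3} = \frac{19 \left(-1\right)}{3} = \frac{1}{3} \left(-19\right) = - \frac{19}{3}$)
$r{\left(Q{\left(-2,0 \right)} \right)} \left(37 + B{\left(-5 \right)}\right) = - \frac{19 \left(37 - \frac{65}{7}\right)}{3} = \left(- \frac{19}{3}\right) \frac{194}{7} = - \frac{3686}{21}$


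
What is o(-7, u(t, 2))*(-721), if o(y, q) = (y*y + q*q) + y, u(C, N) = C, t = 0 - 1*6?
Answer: -56238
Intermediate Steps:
t = -6 (t = 0 - 6 = -6)
o(y, q) = y + q**2 + y**2 (o(y, q) = (y**2 + q**2) + y = (q**2 + y**2) + y = y + q**2 + y**2)
o(-7, u(t, 2))*(-721) = (-7 + (-6)**2 + (-7)**2)*(-721) = (-7 + 36 + 49)*(-721) = 78*(-721) = -56238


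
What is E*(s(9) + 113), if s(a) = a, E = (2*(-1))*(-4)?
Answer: 976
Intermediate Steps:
E = 8 (E = -2*(-4) = 8)
E*(s(9) + 113) = 8*(9 + 113) = 8*122 = 976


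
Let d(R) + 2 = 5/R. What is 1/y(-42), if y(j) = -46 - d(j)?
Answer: -42/1843 ≈ -0.022789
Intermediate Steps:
d(R) = -2 + 5/R
y(j) = -44 - 5/j (y(j) = -46 - (-2 + 5/j) = -46 + (2 - 5/j) = -44 - 5/j)
1/y(-42) = 1/(-44 - 5/(-42)) = 1/(-44 - 5*(-1/42)) = 1/(-44 + 5/42) = 1/(-1843/42) = -42/1843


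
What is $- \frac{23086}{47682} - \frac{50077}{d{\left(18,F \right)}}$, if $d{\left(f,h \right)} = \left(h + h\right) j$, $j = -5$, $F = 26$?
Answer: $\frac{1190884577}{6198660} \approx 192.12$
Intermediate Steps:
$d{\left(f,h \right)} = - 10 h$ ($d{\left(f,h \right)} = \left(h + h\right) \left(-5\right) = 2 h \left(-5\right) = - 10 h$)
$- \frac{23086}{47682} - \frac{50077}{d{\left(18,F \right)}} = - \frac{23086}{47682} - \frac{50077}{\left(-10\right) 26} = \left(-23086\right) \frac{1}{47682} - \frac{50077}{-260} = - \frac{11543}{23841} - - \frac{50077}{260} = - \frac{11543}{23841} + \frac{50077}{260} = \frac{1190884577}{6198660}$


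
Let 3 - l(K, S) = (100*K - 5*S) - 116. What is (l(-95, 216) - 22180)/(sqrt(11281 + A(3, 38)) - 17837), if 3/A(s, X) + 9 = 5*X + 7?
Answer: 12833293412/19937230047 + 7654*sqrt(99679057)/19937230047 ≈ 0.64752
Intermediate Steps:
A(s, X) = 3/(-2 + 5*X) (A(s, X) = 3/(-9 + (5*X + 7)) = 3/(-9 + (7 + 5*X)) = 3/(-2 + 5*X))
l(K, S) = 119 - 100*K + 5*S (l(K, S) = 3 - ((100*K - 5*S) - 116) = 3 - ((-5*S + 100*K) - 116) = 3 - (-116 - 5*S + 100*K) = 3 + (116 - 100*K + 5*S) = 119 - 100*K + 5*S)
(l(-95, 216) - 22180)/(sqrt(11281 + A(3, 38)) - 17837) = ((119 - 100*(-95) + 5*216) - 22180)/(sqrt(11281 + 3/(-2 + 5*38)) - 17837) = ((119 + 9500 + 1080) - 22180)/(sqrt(11281 + 3/(-2 + 190)) - 17837) = (10699 - 22180)/(sqrt(11281 + 3/188) - 17837) = -11481/(sqrt(11281 + 3*(1/188)) - 17837) = -11481/(sqrt(11281 + 3/188) - 17837) = -11481/(sqrt(2120831/188) - 17837) = -11481/(sqrt(99679057)/94 - 17837) = -11481/(-17837 + sqrt(99679057)/94)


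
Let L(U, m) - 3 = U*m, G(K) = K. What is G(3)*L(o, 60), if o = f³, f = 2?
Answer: 1449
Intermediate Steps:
o = 8 (o = 2³ = 8)
L(U, m) = 3 + U*m
G(3)*L(o, 60) = 3*(3 + 8*60) = 3*(3 + 480) = 3*483 = 1449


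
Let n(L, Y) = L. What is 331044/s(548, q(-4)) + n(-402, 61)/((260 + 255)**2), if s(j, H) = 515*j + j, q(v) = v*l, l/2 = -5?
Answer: 7307289347/6249761900 ≈ 1.1692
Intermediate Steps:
l = -10 (l = 2*(-5) = -10)
q(v) = -10*v (q(v) = v*(-10) = -10*v)
s(j, H) = 516*j
331044/s(548, q(-4)) + n(-402, 61)/((260 + 255)**2) = 331044/((516*548)) - 402/(260 + 255)**2 = 331044/282768 - 402/(515**2) = 331044*(1/282768) - 402/265225 = 27587/23564 - 402*1/265225 = 27587/23564 - 402/265225 = 7307289347/6249761900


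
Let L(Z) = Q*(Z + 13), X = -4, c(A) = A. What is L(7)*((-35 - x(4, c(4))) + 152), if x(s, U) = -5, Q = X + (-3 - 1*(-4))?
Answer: -7320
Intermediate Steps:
Q = -3 (Q = -4 + (-3 - 1*(-4)) = -4 + (-3 + 4) = -4 + 1 = -3)
L(Z) = -39 - 3*Z (L(Z) = -3*(Z + 13) = -3*(13 + Z) = -39 - 3*Z)
L(7)*((-35 - x(4, c(4))) + 152) = (-39 - 3*7)*((-35 - 1*(-5)) + 152) = (-39 - 21)*((-35 + 5) + 152) = -60*(-30 + 152) = -60*122 = -7320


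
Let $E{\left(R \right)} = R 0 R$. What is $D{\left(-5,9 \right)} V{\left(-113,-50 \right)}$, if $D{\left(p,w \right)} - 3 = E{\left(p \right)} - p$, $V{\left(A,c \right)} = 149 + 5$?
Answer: $1232$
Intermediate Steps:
$E{\left(R \right)} = 0$ ($E{\left(R \right)} = 0 R = 0$)
$V{\left(A,c \right)} = 154$
$D{\left(p,w \right)} = 3 - p$ ($D{\left(p,w \right)} = 3 + \left(0 - p\right) = 3 - p$)
$D{\left(-5,9 \right)} V{\left(-113,-50 \right)} = \left(3 - -5\right) 154 = \left(3 + 5\right) 154 = 8 \cdot 154 = 1232$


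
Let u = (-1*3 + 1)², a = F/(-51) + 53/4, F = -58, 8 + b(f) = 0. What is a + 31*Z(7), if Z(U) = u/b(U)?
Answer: -227/204 ≈ -1.1127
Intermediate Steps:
b(f) = -8 (b(f) = -8 + 0 = -8)
a = 2935/204 (a = -58/(-51) + 53/4 = -58*(-1/51) + 53*(¼) = 58/51 + 53/4 = 2935/204 ≈ 14.387)
u = 4 (u = (-3 + 1)² = (-2)² = 4)
Z(U) = -½ (Z(U) = 4/(-8) = 4*(-⅛) = -½)
a + 31*Z(7) = 2935/204 + 31*(-½) = 2935/204 - 31/2 = -227/204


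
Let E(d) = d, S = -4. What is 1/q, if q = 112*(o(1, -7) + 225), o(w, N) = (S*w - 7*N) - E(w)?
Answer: 1/30128 ≈ 3.3192e-5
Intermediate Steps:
o(w, N) = -7*N - 5*w (o(w, N) = (-4*w - 7*N) - w = (-7*N - 4*w) - w = -7*N - 5*w)
q = 30128 (q = 112*((-7*(-7) - 5*1) + 225) = 112*((49 - 5) + 225) = 112*(44 + 225) = 112*269 = 30128)
1/q = 1/30128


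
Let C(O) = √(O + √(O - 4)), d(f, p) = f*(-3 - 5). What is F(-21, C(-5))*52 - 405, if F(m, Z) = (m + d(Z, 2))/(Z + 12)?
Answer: -1126121/2221 - 58110*√(-5 + 3*I)/2221 + 14040*I/2221 - 1170*I*√(-5 + 3*I)/2221 ≈ -522.67 - 54.905*I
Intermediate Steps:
d(f, p) = -8*f (d(f, p) = f*(-8) = -8*f)
C(O) = √(O + √(-4 + O))
F(m, Z) = (m - 8*Z)/(12 + Z) (F(m, Z) = (m - 8*Z)/(Z + 12) = (m - 8*Z)/(12 + Z))
F(-21, C(-5))*52 - 405 = ((-21 - 8*√(-5 + √(-4 - 5)))/(12 + √(-5 + √(-4 - 5))))*52 - 405 = ((-21 - 8*√(-5 + √(-9)))/(12 + √(-5 + √(-9))))*52 - 405 = ((-21 - 8*√(-5 + 3*I))/(12 + √(-5 + 3*I)))*52 - 405 = 52*(-21 - 8*√(-5 + 3*I))/(12 + √(-5 + 3*I)) - 405 = -405 + 52*(-21 - 8*√(-5 + 3*I))/(12 + √(-5 + 3*I))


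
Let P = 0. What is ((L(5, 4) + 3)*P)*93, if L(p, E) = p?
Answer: 0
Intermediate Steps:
((L(5, 4) + 3)*P)*93 = ((5 + 3)*0)*93 = (8*0)*93 = 0*93 = 0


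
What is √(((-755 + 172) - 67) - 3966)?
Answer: 2*I*√1154 ≈ 67.941*I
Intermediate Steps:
√(((-755 + 172) - 67) - 3966) = √((-583 - 67) - 3966) = √(-650 - 3966) = √(-4616) = 2*I*√1154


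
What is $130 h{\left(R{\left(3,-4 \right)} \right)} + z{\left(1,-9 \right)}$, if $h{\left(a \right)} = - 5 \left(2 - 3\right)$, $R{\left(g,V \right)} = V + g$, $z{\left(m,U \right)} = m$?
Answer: $651$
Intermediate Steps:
$h{\left(a \right)} = 5$ ($h{\left(a \right)} = \left(-5\right) \left(-1\right) = 5$)
$130 h{\left(R{\left(3,-4 \right)} \right)} + z{\left(1,-9 \right)} = 130 \cdot 5 + 1 = 650 + 1 = 651$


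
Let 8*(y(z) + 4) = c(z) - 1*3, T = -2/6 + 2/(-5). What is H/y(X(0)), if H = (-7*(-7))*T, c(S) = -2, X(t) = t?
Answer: 4312/555 ≈ 7.7694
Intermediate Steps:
T = -11/15 (T = -2*⅙ + 2*(-⅕) = -⅓ - ⅖ = -11/15 ≈ -0.73333)
y(z) = -37/8 (y(z) = -4 + (-2 - 1*3)/8 = -4 + (-2 - 3)/8 = -4 + (⅛)*(-5) = -4 - 5/8 = -37/8)
H = -539/15 (H = -7*(-7)*(-11/15) = 49*(-11/15) = -539/15 ≈ -35.933)
H/y(X(0)) = -539/(15*(-37/8)) = -539/15*(-8/37) = 4312/555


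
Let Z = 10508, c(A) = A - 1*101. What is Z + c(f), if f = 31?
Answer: 10438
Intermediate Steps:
c(A) = -101 + A (c(A) = A - 101 = -101 + A)
Z + c(f) = 10508 + (-101 + 31) = 10508 - 70 = 10438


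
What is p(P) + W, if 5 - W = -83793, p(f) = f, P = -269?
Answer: 83529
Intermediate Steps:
W = 83798 (W = 5 - 1*(-83793) = 5 + 83793 = 83798)
p(P) + W = -269 + 83798 = 83529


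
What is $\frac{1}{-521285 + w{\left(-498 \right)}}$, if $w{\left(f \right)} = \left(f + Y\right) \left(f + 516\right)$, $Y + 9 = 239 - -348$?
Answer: $- \frac{1}{519845} \approx -1.9237 \cdot 10^{-6}$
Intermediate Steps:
$Y = 578$ ($Y = -9 + \left(239 - -348\right) = -9 + \left(239 + 348\right) = -9 + 587 = 578$)
$w{\left(f \right)} = \left(516 + f\right) \left(578 + f\right)$ ($w{\left(f \right)} = \left(f + 578\right) \left(f + 516\right) = \left(578 + f\right) \left(516 + f\right) = \left(516 + f\right) \left(578 + f\right)$)
$\frac{1}{-521285 + w{\left(-498 \right)}} = \frac{1}{-521285 + \left(298248 + \left(-498\right)^{2} + 1094 \left(-498\right)\right)} = \frac{1}{-521285 + \left(298248 + 248004 - 544812\right)} = \frac{1}{-521285 + 1440} = \frac{1}{-519845} = - \frac{1}{519845}$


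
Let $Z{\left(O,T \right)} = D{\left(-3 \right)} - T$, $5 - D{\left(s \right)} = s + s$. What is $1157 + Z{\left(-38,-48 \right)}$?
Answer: $1216$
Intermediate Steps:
$D{\left(s \right)} = 5 - 2 s$ ($D{\left(s \right)} = 5 - \left(s + s\right) = 5 - 2 s$)
$Z{\left(O,T \right)} = 11 - T$ ($Z{\left(O,T \right)} = \left(5 - -6\right) - T = \left(5 + 6\right) - T = 11 - T$)
$1157 + Z{\left(-38,-48 \right)} = 1157 + \left(11 - -48\right) = 1157 + \left(11 + 48\right) = 1157 + 59 = 1216$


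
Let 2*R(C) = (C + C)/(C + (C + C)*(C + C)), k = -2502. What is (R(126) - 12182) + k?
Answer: -7415419/505 ≈ -14684.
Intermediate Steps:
R(C) = C/(C + 4*C²) (R(C) = ((C + C)/(C + (C + C)*(C + C)))/2 = ((2*C)/(C + (2*C)*(2*C)))/2 = ((2*C)/(C + 4*C²))/2 = (2*C/(C + 4*C²))/2 = C/(C + 4*C²))
(R(126) - 12182) + k = (1/(1 + 4*126) - 12182) - 2502 = (1/(1 + 504) - 12182) - 2502 = (1/505 - 12182) - 2502 = -6151909/505 - 2502 = -7415419/505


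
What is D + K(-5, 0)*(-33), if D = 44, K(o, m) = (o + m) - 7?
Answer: 440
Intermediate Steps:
K(o, m) = -7 + m + o (K(o, m) = (m + o) - 7 = -7 + m + o)
D + K(-5, 0)*(-33) = 44 + (-7 + 0 - 5)*(-33) = 44 - 12*(-33) = 44 + 396 = 440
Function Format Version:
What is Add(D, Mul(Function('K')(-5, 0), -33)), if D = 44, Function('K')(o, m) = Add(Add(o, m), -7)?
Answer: 440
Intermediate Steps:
Function('K')(o, m) = Add(-7, m, o) (Function('K')(o, m) = Add(Add(m, o), -7) = Add(-7, m, o))
Add(D, Mul(Function('K')(-5, 0), -33)) = Add(44, Mul(Add(-7, 0, -5), -33)) = Add(44, Mul(-12, -33)) = Add(44, 396) = 440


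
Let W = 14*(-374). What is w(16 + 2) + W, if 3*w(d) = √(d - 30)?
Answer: -5236 + 2*I*√3/3 ≈ -5236.0 + 1.1547*I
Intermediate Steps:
w(d) = √(-30 + d)/3 (w(d) = √(d - 30)/3 = √(-30 + d)/3)
W = -5236
w(16 + 2) + W = √(-30 + (16 + 2))/3 - 5236 = √(-30 + 18)/3 - 5236 = √(-12)/3 - 5236 = (2*I*√3)/3 - 5236 = 2*I*√3/3 - 5236 = -5236 + 2*I*√3/3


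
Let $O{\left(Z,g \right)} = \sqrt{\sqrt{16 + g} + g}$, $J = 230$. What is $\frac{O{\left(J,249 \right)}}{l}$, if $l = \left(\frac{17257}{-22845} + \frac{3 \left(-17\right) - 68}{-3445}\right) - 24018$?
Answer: $- \frac{15740205 \sqrt{249 + \sqrt{265}}}{378059590052} \approx -0.00067811$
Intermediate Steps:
$O{\left(Z,g \right)} = \sqrt{g + \sqrt{16 + g}}$
$l = - \frac{378059590052}{15740205}$ ($l = \left(17257 \left(- \frac{1}{22845}\right) + \left(-51 - 68\right) \left(- \frac{1}{3445}\right)\right) - 24018 = \left(- \frac{17257}{22845} - - \frac{119}{3445}\right) - 24018 = \left(- \frac{17257}{22845} + \frac{119}{3445}\right) - 24018 = - \frac{11346362}{15740205} - 24018 = - \frac{378059590052}{15740205} \approx -24019.0$)
$\frac{O{\left(J,249 \right)}}{l} = \frac{\sqrt{249 + \sqrt{16 + 249}}}{- \frac{378059590052}{15740205}} = \sqrt{249 + \sqrt{265}} \left(- \frac{15740205}{378059590052}\right) = - \frac{15740205 \sqrt{249 + \sqrt{265}}}{378059590052}$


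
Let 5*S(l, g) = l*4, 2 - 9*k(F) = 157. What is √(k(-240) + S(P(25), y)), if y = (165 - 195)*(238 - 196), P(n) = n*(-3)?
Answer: I*√695/3 ≈ 8.7876*I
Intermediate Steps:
k(F) = -155/9 (k(F) = 2/9 - ⅑*157 = 2/9 - 157/9 = -155/9)
P(n) = -3*n
y = -1260 (y = -30*42 = -1260)
S(l, g) = 4*l/5 (S(l, g) = (l*4)/5 = (4*l)/5 = 4*l/5)
√(k(-240) + S(P(25), y)) = √(-155/9 + 4*(-3*25)/5) = √(-155/9 + (⅘)*(-75)) = √(-155/9 - 60) = √(-695/9) = I*√695/3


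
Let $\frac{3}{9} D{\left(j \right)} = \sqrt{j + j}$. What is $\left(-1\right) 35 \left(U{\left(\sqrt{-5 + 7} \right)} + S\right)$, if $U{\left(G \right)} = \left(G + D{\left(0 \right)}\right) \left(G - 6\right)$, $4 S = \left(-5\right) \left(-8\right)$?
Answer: $-420 + 210 \sqrt{2} \approx -123.02$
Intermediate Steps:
$D{\left(j \right)} = 3 \sqrt{2} \sqrt{j}$ ($D{\left(j \right)} = 3 \sqrt{j + j} = 3 \sqrt{2 j} = 3 \sqrt{2} \sqrt{j}$)
$S = 10$ ($S = \frac{\left(-5\right) \left(-8\right)}{4} = \frac{1}{4} \cdot 40 = 10$)
$U{\left(G \right)} = G \left(-6 + G\right)$ ($U{\left(G \right)} = \left(G + 3 \sqrt{2} \sqrt{0}\right) \left(G - 6\right) = \left(G + 3 \sqrt{2} \cdot 0\right) \left(-6 + G\right) = \left(G + 0\right) \left(-6 + G\right) = G \left(-6 + G\right)$)
$\left(-1\right) 35 \left(U{\left(\sqrt{-5 + 7} \right)} + S\right) = \left(-1\right) 35 \left(\sqrt{-5 + 7} \left(-6 + \sqrt{-5 + 7}\right) + 10\right) = - 35 \left(\sqrt{2} \left(-6 + \sqrt{2}\right) + 10\right) = - 35 \left(10 + \sqrt{2} \left(-6 + \sqrt{2}\right)\right) = -350 - 35 \sqrt{2} \left(-6 + \sqrt{2}\right)$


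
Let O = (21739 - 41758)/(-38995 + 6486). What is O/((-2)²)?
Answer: 20019/130036 ≈ 0.15395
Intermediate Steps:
O = 20019/32509 (O = -20019/(-32509) = -20019*(-1/32509) = 20019/32509 ≈ 0.61580)
O/((-2)²) = 20019/(32509*((-2)²)) = (20019/32509)/4 = (20019/32509)*(¼) = 20019/130036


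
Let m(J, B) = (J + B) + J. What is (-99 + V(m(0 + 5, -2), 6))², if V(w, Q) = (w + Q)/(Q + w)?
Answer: 9604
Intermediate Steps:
m(J, B) = B + 2*J (m(J, B) = (B + J) + J = B + 2*J)
V(w, Q) = 1 (V(w, Q) = (Q + w)/(Q + w) = 1)
(-99 + V(m(0 + 5, -2), 6))² = (-99 + 1)² = (-98)² = 9604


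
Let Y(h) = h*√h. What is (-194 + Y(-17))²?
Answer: 32723 + 6596*I*√17 ≈ 32723.0 + 27196.0*I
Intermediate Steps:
Y(h) = h^(3/2)
(-194 + Y(-17))² = (-194 + (-17)^(3/2))² = (-194 - 17*I*√17)²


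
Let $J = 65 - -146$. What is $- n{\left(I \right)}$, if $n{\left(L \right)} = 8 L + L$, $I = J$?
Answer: $-1899$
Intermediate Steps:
$J = 211$ ($J = 65 + 146 = 211$)
$I = 211$
$n{\left(L \right)} = 9 L$
$- n{\left(I \right)} = - 9 \cdot 211 = \left(-1\right) 1899 = -1899$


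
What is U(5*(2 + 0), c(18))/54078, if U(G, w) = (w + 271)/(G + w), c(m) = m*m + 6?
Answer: 601/18386520 ≈ 3.2687e-5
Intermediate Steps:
c(m) = 6 + m**2 (c(m) = m**2 + 6 = 6 + m**2)
U(G, w) = (271 + w)/(G + w)
U(5*(2 + 0), c(18))/54078 = ((271 + (6 + 18**2))/(5*(2 + 0) + (6 + 18**2)))/54078 = ((271 + (6 + 324))/(5*2 + (6 + 324)))*(1/54078) = ((271 + 330)/(10 + 330))*(1/54078) = (601/340)*(1/54078) = 601/18386520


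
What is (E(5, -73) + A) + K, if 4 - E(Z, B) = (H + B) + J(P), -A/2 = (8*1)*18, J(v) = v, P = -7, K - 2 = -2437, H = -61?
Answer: -2578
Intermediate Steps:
K = -2435 (K = 2 - 2437 = -2435)
A = -288 (A = -2*8*1*18 = -16*18 = -2*144 = -288)
E(Z, B) = 72 - B (E(Z, B) = 4 - ((-61 + B) - 7) = 4 - (-68 + B) = 4 + (68 - B) = 72 - B)
(E(5, -73) + A) + K = ((72 - 1*(-73)) - 288) - 2435 = ((72 + 73) - 288) - 2435 = (145 - 288) - 2435 = -143 - 2435 = -2578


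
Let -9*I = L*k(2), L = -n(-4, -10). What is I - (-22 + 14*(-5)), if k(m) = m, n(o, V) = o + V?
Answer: 800/9 ≈ 88.889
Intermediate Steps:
n(o, V) = V + o
L = 14 (L = -(-10 - 4) = -1*(-14) = 14)
I = -28/9 (I = -14*2/9 = -1/9*28 = -28/9 ≈ -3.1111)
I - (-22 + 14*(-5)) = -28/9 - (-22 + 14*(-5)) = -28/9 - (-22 - 70) = -28/9 - 1*(-92) = -28/9 + 92 = 800/9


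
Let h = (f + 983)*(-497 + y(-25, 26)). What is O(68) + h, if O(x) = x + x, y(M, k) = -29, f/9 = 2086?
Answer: -10392046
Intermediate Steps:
f = 18774 (f = 9*2086 = 18774)
O(x) = 2*x
h = -10392182 (h = (18774 + 983)*(-497 - 29) = 19757*(-526) = -10392182)
O(68) + h = 2*68 - 10392182 = 136 - 10392182 = -10392046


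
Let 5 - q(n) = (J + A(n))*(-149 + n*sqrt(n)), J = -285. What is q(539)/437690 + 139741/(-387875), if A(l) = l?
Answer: -845123303/3086709250 - 43561*sqrt(11)/19895 ≈ -7.5357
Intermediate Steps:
q(n) = 5 - (-285 + n)*(-149 + n**(3/2)) (q(n) = 5 - (-285 + n)*(-149 + n*sqrt(n)) = 5 - (-285 + n)*(-149 + n**(3/2)))
q(539)/437690 + 139741/(-387875) = (-42460 - 539**(5/2) + 149*539 + 285*539**(3/2))/437690 + 139741/(-387875) = (-42460 - 2033647*sqrt(11) + 80311 + 285*(3773*sqrt(11)))*(1/437690) + 139741*(-1/387875) = (-42460 - 2033647*sqrt(11) + 80311 + 1075305*sqrt(11))*(1/437690) - 139741/387875 = (37851 - 958342*sqrt(11))*(1/437690) - 139741/387875 = (3441/39790 - 43561*sqrt(11)/19895) - 139741/387875 = -845123303/3086709250 - 43561*sqrt(11)/19895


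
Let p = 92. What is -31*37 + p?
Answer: -1055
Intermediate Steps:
-31*37 + p = -31*37 + 92 = -1147 + 92 = -1055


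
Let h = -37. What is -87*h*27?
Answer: 86913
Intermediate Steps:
-87*h*27 = -87*(-37)*27 = 3219*27 = 86913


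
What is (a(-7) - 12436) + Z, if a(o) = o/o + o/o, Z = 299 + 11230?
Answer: -905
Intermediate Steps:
Z = 11529
a(o) = 2 (a(o) = 1 + 1 = 2)
(a(-7) - 12436) + Z = (2 - 12436) + 11529 = -12434 + 11529 = -905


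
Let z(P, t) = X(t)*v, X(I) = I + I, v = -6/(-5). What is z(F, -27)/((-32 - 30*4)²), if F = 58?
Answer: -81/28880 ≈ -0.0028047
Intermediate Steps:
v = 6/5 (v = -6*(-⅕) = 6/5 ≈ 1.2000)
X(I) = 2*I
z(P, t) = 12*t/5 (z(P, t) = (2*t)*(6/5) = 12*t/5)
z(F, -27)/((-32 - 30*4)²) = ((12/5)*(-27))/((-32 - 30*4)²) = -324/(5*(-32 - 120)²) = -324/(5*((-152)²)) = -324/5/23104 = -324/5*1/23104 = -81/28880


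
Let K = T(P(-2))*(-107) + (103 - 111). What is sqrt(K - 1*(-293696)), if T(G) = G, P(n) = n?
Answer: 7*sqrt(5998) ≈ 542.13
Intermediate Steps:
K = 206 (K = -2*(-107) + (103 - 111) = 214 - 8 = 206)
sqrt(K - 1*(-293696)) = sqrt(206 - 1*(-293696)) = sqrt(206 + 293696) = sqrt(293902) = 7*sqrt(5998)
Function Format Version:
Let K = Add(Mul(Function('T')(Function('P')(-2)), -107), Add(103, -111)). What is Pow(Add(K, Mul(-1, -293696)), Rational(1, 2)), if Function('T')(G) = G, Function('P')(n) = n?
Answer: Mul(7, Pow(5998, Rational(1, 2))) ≈ 542.13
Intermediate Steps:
K = 206 (K = Add(Mul(-2, -107), Add(103, -111)) = Add(214, -8) = 206)
Pow(Add(K, Mul(-1, -293696)), Rational(1, 2)) = Pow(Add(206, Mul(-1, -293696)), Rational(1, 2)) = Pow(Add(206, 293696), Rational(1, 2)) = Pow(293902, Rational(1, 2)) = Mul(7, Pow(5998, Rational(1, 2)))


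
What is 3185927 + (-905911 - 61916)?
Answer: 2218100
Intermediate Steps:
3185927 + (-905911 - 61916) = 3185927 - 967827 = 2218100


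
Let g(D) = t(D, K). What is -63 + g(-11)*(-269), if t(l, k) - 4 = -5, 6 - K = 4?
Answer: 206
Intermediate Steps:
K = 2 (K = 6 - 1*4 = 6 - 4 = 2)
t(l, k) = -1 (t(l, k) = 4 - 5 = -1)
g(D) = -1
-63 + g(-11)*(-269) = -63 - 1*(-269) = -63 + 269 = 206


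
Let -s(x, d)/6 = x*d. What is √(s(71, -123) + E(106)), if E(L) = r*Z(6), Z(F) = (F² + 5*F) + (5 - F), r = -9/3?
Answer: √52203 ≈ 228.48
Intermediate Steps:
s(x, d) = -6*d*x (s(x, d) = -6*x*d = -6*d*x)
r = -3 (r = -9*⅓ = -3)
Z(F) = 5 + F² + 4*F
E(L) = -195 (E(L) = -3*(5 + 6² + 4*6) = -3*(5 + 36 + 24) = -3*65 = -195)
√(s(71, -123) + E(106)) = √(-6*(-123)*71 - 195) = √(52398 - 195) = √52203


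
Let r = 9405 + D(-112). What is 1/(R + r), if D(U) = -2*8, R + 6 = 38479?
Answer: 1/47862 ≈ 2.0893e-5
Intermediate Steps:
R = 38473 (R = -6 + 38479 = 38473)
D(U) = -16
r = 9389 (r = 9405 - 16 = 9389)
1/(R + r) = 1/(38473 + 9389) = 1/47862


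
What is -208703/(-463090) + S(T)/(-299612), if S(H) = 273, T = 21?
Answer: 31201749833/69373660540 ≈ 0.44976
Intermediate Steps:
-208703/(-463090) + S(T)/(-299612) = -208703/(-463090) + 273/(-299612) = -208703*(-1/463090) + 273*(-1/299612) = 208703/463090 - 273/299612 = 31201749833/69373660540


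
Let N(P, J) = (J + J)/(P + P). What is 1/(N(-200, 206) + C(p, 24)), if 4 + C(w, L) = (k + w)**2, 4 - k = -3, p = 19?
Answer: 100/67097 ≈ 0.0014904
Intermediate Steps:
k = 7 (k = 4 - 1*(-3) = 4 + 3 = 7)
N(P, J) = J/P (N(P, J) = (2*J)/((2*P)) = (2*J)*(1/(2*P)) = J/P)
C(w, L) = -4 + (7 + w)**2
1/(N(-200, 206) + C(p, 24)) = 1/(206/(-200) + (-4 + (7 + 19)**2)) = 1/(206*(-1/200) + (-4 + 26**2)) = 1/(-103/100 + (-4 + 676)) = 1/(-103/100 + 672) = 1/(67097/100) = 100/67097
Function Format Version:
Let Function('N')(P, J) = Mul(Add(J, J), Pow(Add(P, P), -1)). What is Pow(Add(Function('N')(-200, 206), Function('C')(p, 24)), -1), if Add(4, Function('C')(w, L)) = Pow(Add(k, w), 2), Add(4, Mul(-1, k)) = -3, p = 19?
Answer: Rational(100, 67097) ≈ 0.0014904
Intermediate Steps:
k = 7 (k = Add(4, Mul(-1, -3)) = Add(4, 3) = 7)
Function('N')(P, J) = Mul(J, Pow(P, -1)) (Function('N')(P, J) = Mul(Mul(2, J), Pow(Mul(2, P), -1)) = Mul(Mul(2, J), Mul(Rational(1, 2), Pow(P, -1))) = Mul(J, Pow(P, -1)))
Function('C')(w, L) = Add(-4, Pow(Add(7, w), 2))
Pow(Add(Function('N')(-200, 206), Function('C')(p, 24)), -1) = Pow(Add(Mul(206, Pow(-200, -1)), Add(-4, Pow(Add(7, 19), 2))), -1) = Pow(Add(Mul(206, Rational(-1, 200)), Add(-4, Pow(26, 2))), -1) = Pow(Add(Rational(-103, 100), Add(-4, 676)), -1) = Pow(Add(Rational(-103, 100), 672), -1) = Pow(Rational(67097, 100), -1) = Rational(100, 67097)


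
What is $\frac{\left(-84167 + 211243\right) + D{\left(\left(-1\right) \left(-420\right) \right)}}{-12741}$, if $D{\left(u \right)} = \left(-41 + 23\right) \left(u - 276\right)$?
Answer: $- \frac{124484}{12741} \approx -9.7704$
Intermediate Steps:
$D{\left(u \right)} = 4968 - 18 u$ ($D{\left(u \right)} = - 18 \left(-276 + u\right) = 4968 - 18 u$)
$\frac{\left(-84167 + 211243\right) + D{\left(\left(-1\right) \left(-420\right) \right)}}{-12741} = \frac{\left(-84167 + 211243\right) + \left(4968 - 18 \left(\left(-1\right) \left(-420\right)\right)\right)}{-12741} = \left(127076 + \left(4968 - 7560\right)\right) \left(- \frac{1}{12741}\right) = \left(127076 - 2592\right) \left(- \frac{1}{12741}\right) = 124484 \left(- \frac{1}{12741}\right) = - \frac{124484}{12741}$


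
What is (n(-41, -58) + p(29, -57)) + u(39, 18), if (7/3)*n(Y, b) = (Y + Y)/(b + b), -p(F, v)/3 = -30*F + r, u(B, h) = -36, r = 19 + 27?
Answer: 989139/406 ≈ 2436.3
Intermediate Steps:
r = 46
p(F, v) = -138 + 90*F (p(F, v) = -3*(-30*F + 46) = -3*(46 - 30*F) = -138 + 90*F)
n(Y, b) = 3*Y/(7*b) (n(Y, b) = 3*((Y + Y)/(b + b))/7 = 3*((2*Y)/((2*b)))/7 = 3*((2*Y)*(1/(2*b)))/7 = 3*(Y/b)/7 = 3*Y/(7*b))
(n(-41, -58) + p(29, -57)) + u(39, 18) = ((3/7)*(-41)/(-58) + (-138 + 90*29)) - 36 = ((3/7)*(-41)*(-1/58) + (-138 + 2610)) - 36 = (123/406 + 2472) - 36 = 1003755/406 - 36 = 989139/406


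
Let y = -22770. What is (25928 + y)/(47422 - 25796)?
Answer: 1579/10813 ≈ 0.14603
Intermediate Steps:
(25928 + y)/(47422 - 25796) = (25928 - 22770)/(47422 - 25796) = 3158/21626 = 3158*(1/21626) = 1579/10813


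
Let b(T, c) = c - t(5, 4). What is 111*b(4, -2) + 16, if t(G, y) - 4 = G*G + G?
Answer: -3980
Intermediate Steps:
t(G, y) = 4 + G + G² (t(G, y) = 4 + (G*G + G) = 4 + (G² + G) = 4 + (G + G²) = 4 + G + G²)
b(T, c) = -34 + c (b(T, c) = c - (4 + 5 + 5²) = c - (4 + 5 + 25) = c - 1*34 = c - 34 = -34 + c)
111*b(4, -2) + 16 = 111*(-34 - 2) + 16 = 111*(-36) + 16 = -3996 + 16 = -3980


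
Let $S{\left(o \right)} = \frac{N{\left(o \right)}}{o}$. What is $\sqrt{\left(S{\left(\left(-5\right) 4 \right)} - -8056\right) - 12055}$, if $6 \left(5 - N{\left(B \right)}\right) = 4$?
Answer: $\frac{7 i \sqrt{73455}}{30} \approx 63.239 i$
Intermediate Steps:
$N{\left(B \right)} = \frac{13}{3}$ ($N{\left(B \right)} = 5 - \frac{2}{3} = \frac{13}{3}$)
$S{\left(o \right)} = \frac{13}{3 o}$
$\sqrt{\left(S{\left(\left(-5\right) 4 \right)} - -8056\right) - 12055} = \sqrt{\left(\frac{13}{3 \left(\left(-5\right) 4\right)} - -8056\right) - 12055} = \sqrt{\left(\frac{13}{3 \left(-20\right)} + 8056\right) - 12055} = \sqrt{\left(\frac{13}{3} \left(- \frac{1}{20}\right) + 8056\right) - 12055} = \sqrt{\left(- \frac{13}{60} + 8056\right) - 12055} = \sqrt{\frac{483347}{60} - 12055} = \sqrt{- \frac{239953}{60}} = \frac{7 i \sqrt{73455}}{30}$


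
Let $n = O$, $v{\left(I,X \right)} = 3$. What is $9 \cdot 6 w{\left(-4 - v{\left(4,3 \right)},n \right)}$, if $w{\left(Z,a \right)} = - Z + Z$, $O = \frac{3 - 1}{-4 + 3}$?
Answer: $0$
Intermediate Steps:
$O = -2$ ($O = \frac{2}{-1} = 2 \left(-1\right) = -2$)
$n = -2$
$w{\left(Z,a \right)} = 0$
$9 \cdot 6 w{\left(-4 - v{\left(4,3 \right)},n \right)} = 9 \cdot 6 \cdot 0 = 54 \cdot 0 = 0$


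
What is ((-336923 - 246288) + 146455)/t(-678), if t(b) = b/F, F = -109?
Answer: -23803202/339 ≈ -70216.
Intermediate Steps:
t(b) = -b/109 (t(b) = b/(-109) = b*(-1/109) = -b/109)
((-336923 - 246288) + 146455)/t(-678) = ((-336923 - 246288) + 146455)/((-1/109*(-678))) = (-583211 + 146455)/(678/109) = -436756*109/678 = -23803202/339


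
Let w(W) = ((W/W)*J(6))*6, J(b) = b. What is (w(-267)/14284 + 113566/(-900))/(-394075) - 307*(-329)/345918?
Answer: 5335931819884352/18254635410763125 ≈ 0.29231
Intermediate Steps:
w(W) = 36 (w(W) = ((W/W)*6)*6 = (1*6)*6 = 6*6 = 36)
(w(-267)/14284 + 113566/(-900))/(-394075) - 307*(-329)/345918 = (36/14284 + 113566/(-900))/(-394075) - 307*(-329)/345918 = (36*(1/14284) + 113566*(-1/900))*(-1/394075) + 101003*(1/345918) = (9/3571 - 56783/450)*(-1/394075) + 101003/345918 = -202768043/1606950*(-1/394075) + 101003/345918 = 202768043/633258821250 + 101003/345918 = 5335931819884352/18254635410763125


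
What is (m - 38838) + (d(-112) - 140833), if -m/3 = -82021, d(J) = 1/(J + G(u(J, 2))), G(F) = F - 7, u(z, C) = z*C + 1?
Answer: 22706063/342 ≈ 66392.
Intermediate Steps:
u(z, C) = 1 + C*z (u(z, C) = C*z + 1 = 1 + C*z)
G(F) = -7 + F
d(J) = 1/(-6 + 3*J) (d(J) = 1/(J + (-7 + (1 + 2*J))) = 1/(J + (-6 + 2*J)) = 1/(-6 + 3*J))
m = 246063 (m = -3*(-82021) = 246063)
(m - 38838) + (d(-112) - 140833) = (246063 - 38838) + (1/(3*(-2 - 112)) - 140833) = 207225 + ((1/3)/(-114) - 140833) = 207225 + ((1/3)*(-1/114) - 140833) = 207225 + (-1/342 - 140833) = 207225 - 48164887/342 = 22706063/342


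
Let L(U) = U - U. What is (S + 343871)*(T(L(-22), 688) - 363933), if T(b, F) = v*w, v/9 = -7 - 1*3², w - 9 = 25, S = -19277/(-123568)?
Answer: -15672086759303145/123568 ≈ -1.2683e+11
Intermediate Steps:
L(U) = 0
S = 19277/123568 (S = -19277*(-1/123568) = 19277/123568 ≈ 0.15600)
w = 34 (w = 9 + 25 = 34)
v = -144 (v = 9*(-7 - 1*3²) = 9*(-7 - 1*9) = 9*(-7 - 9) = 9*(-16) = -144)
T(b, F) = -4896 (T(b, F) = -144*34 = -4896)
(S + 343871)*(T(L(-22), 688) - 363933) = (19277/123568 + 343871)*(-4896 - 363933) = (42491471005/123568)*(-368829) = -15672086759303145/123568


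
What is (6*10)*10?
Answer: 600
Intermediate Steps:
(6*10)*10 = 60*10 = 600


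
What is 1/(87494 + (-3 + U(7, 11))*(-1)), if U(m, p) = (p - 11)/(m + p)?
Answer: 1/87497 ≈ 1.1429e-5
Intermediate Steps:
U(m, p) = (-11 + p)/(m + p)
1/(87494 + (-3 + U(7, 11))*(-1)) = 1/(87494 + (-3 + (-11 + 11)/(7 + 11))*(-1)) = 1/(87494 + (-3 + 0/18)*(-1)) = 1/(87494 + (-3 + (1/18)*0)*(-1)) = 1/(87494 + (-3 + 0)*(-1)) = 1/(87494 - 3*(-1)) = 1/(87494 + 3) = 1/87497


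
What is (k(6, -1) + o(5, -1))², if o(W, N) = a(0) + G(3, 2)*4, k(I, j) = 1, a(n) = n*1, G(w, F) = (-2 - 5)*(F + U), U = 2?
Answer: 12321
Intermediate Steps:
G(w, F) = -14 - 7*F (G(w, F) = (-2 - 5)*(F + 2) = -7*(2 + F) = -14 - 7*F)
a(n) = n
o(W, N) = -112 (o(W, N) = 0 + (-14 - 7*2)*4 = 0 + (-14 - 14)*4 = 0 - 28*4 = 0 - 112 = -112)
(k(6, -1) + o(5, -1))² = (1 - 112)² = (-111)² = 12321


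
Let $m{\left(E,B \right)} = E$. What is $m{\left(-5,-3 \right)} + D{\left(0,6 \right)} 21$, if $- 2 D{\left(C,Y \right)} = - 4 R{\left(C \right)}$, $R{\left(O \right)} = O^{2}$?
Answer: $-5$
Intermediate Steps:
$D{\left(C,Y \right)} = 2 C^{2}$ ($D{\left(C,Y \right)} = - \frac{\left(-4\right) C^{2}}{2} = 2 C^{2}$)
$m{\left(-5,-3 \right)} + D{\left(0,6 \right)} 21 = -5 + 2 \cdot 0^{2} \cdot 21 = -5 + 2 \cdot 0 \cdot 21 = -5 + 0 \cdot 21 = -5 + 0 = -5$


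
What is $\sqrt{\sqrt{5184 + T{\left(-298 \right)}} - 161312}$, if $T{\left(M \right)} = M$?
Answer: $\sqrt{-161312 + \sqrt{4886}} \approx 401.55 i$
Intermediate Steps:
$\sqrt{\sqrt{5184 + T{\left(-298 \right)}} - 161312} = \sqrt{\sqrt{5184 - 298} - 161312} = \sqrt{\sqrt{4886} - 161312} = \sqrt{-161312 + \sqrt{4886}}$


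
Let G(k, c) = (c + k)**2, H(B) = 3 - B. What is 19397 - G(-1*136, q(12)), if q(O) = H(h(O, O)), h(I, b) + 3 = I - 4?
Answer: 353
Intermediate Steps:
h(I, b) = -7 + I (h(I, b) = -3 + (I - 4) = -3 + (-4 + I) = -7 + I)
q(O) = 10 - O (q(O) = 3 - (-7 + O) = 3 + (7 - O) = 10 - O)
19397 - G(-1*136, q(12)) = 19397 - ((10 - 1*12) - 1*136)**2 = 19397 - ((10 - 12) - 136)**2 = 19397 - (-2 - 136)**2 = 19397 - 1*(-138)**2 = 19397 - 1*19044 = 19397 - 19044 = 353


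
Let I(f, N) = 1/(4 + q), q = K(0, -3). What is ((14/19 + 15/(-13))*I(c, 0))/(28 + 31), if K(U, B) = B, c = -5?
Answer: -103/14573 ≈ -0.0070679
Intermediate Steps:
q = -3
I(f, N) = 1 (I(f, N) = 1/(4 - 3) = 1/1 = 1)
((14/19 + 15/(-13))*I(c, 0))/(28 + 31) = ((14/19 + 15/(-13))*1)/(28 + 31) = ((14*(1/19) + 15*(-1/13))*1)/59 = ((14/19 - 15/13)*1)*(1/59) = -103/247*1*(1/59) = -103/247*1/59 = -103/14573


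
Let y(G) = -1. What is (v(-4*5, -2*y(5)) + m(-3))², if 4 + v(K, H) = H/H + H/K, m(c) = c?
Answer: 3721/100 ≈ 37.210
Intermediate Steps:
v(K, H) = -3 + H/K (v(K, H) = -4 + (H/H + H/K) = -4 + (1 + H/K) = -3 + H/K)
(v(-4*5, -2*y(5)) + m(-3))² = ((-3 + (-2*(-1))/((-4*5))) - 3)² = ((-3 + 2/(-20)) - 3)² = ((-3 + 2*(-1/20)) - 3)² = ((-3 - ⅒) - 3)² = (-31/10 - 3)² = (-61/10)² = 3721/100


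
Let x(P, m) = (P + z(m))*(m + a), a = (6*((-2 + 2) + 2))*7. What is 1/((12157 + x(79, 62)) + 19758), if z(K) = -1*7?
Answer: 1/42427 ≈ 2.3570e-5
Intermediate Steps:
z(K) = -7
a = 84 (a = (6*(0 + 2))*7 = (6*2)*7 = 12*7 = 84)
x(P, m) = (-7 + P)*(84 + m) (x(P, m) = (P - 7)*(m + 84) = (-7 + P)*(84 + m))
1/((12157 + x(79, 62)) + 19758) = 1/((12157 + (-588 - 7*62 + 84*79 + 79*62)) + 19758) = 1/((12157 + (-588 - 434 + 6636 + 4898)) + 19758) = 1/((12157 + 10512) + 19758) = 1/(22669 + 19758) = 1/42427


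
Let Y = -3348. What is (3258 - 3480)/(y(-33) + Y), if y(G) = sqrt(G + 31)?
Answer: 371628/5604553 + 111*I*sqrt(2)/5604553 ≈ 0.066308 + 2.8009e-5*I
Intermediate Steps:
y(G) = sqrt(31 + G)
(3258 - 3480)/(y(-33) + Y) = (3258 - 3480)/(sqrt(31 - 33) - 3348) = -222/(sqrt(-2) - 3348) = -222/(I*sqrt(2) - 3348) = -222/(-3348 + I*sqrt(2))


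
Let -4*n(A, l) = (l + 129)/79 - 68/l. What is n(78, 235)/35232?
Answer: -10021/327041040 ≈ -3.0641e-5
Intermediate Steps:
n(A, l) = -129/316 + 17/l - l/316 (n(A, l) = -((l + 129)/79 - 68/l)/4 = -((129 + l)*(1/79) - 68/l)/4 = -((129/79 + l/79) - 68/l)/4 = -(129/79 - 68/l + l/79)/4 = -129/316 + 17/l - l/316)
n(78, 235)/35232 = ((1/316)*(5372 - 1*235*(129 + 235))/235)/35232 = ((1/316)*(1/235)*(5372 - 1*235*364))*(1/35232) = ((1/316)*(1/235)*(5372 - 85540))*(1/35232) = ((1/316)*(1/235)*(-80168))*(1/35232) = -20042/18565*1/35232 = -10021/327041040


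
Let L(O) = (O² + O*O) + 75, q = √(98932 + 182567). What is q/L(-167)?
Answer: √281499/55853 ≈ 0.0094993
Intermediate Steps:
q = √281499 ≈ 530.56
L(O) = 75 + 2*O² (L(O) = (O² + O²) + 75 = 2*O² + 75 = 75 + 2*O²)
q/L(-167) = √281499/(75 + 2*(-167)²) = √281499/(75 + 2*27889) = √281499/(75 + 55778) = √281499/55853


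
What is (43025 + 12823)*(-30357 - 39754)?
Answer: -3915559128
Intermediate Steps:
(43025 + 12823)*(-30357 - 39754) = 55848*(-70111) = -3915559128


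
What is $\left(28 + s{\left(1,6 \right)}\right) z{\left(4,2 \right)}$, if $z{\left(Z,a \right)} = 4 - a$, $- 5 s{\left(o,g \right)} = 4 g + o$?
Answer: $46$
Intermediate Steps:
$s{\left(o,g \right)} = - \frac{4 g}{5} - \frac{o}{5}$ ($s{\left(o,g \right)} = - \frac{4 g + o}{5} = - \frac{o + 4 g}{5} = - \frac{4 g}{5} - \frac{o}{5}$)
$\left(28 + s{\left(1,6 \right)}\right) z{\left(4,2 \right)} = \left(28 - 5\right) \left(4 - 2\right) = \left(28 - 5\right) 2 = 23 \cdot 2 = 46$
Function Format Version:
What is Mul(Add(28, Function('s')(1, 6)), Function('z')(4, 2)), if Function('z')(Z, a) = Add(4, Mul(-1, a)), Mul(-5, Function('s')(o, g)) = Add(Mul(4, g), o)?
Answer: 46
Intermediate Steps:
Function('s')(o, g) = Add(Mul(Rational(-4, 5), g), Mul(Rational(-1, 5), o)) (Function('s')(o, g) = Mul(Rational(-1, 5), Add(Mul(4, g), o)) = Mul(Rational(-1, 5), Add(o, Mul(4, g))) = Add(Mul(Rational(-4, 5), g), Mul(Rational(-1, 5), o)))
Mul(Add(28, Function('s')(1, 6)), Function('z')(4, 2)) = Mul(Add(28, Add(Mul(Rational(-4, 5), 6), Mul(Rational(-1, 5), 1))), Add(4, Mul(-1, 2))) = Mul(Add(28, Add(Rational(-24, 5), Rational(-1, 5))), Add(4, -2)) = Mul(Add(28, -5), 2) = Mul(23, 2) = 46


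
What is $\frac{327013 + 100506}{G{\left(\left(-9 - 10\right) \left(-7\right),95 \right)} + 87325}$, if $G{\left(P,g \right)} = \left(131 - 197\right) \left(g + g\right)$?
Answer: $\frac{427519}{74785} \approx 5.7166$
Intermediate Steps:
$G{\left(P,g \right)} = - 132 g$ ($G{\left(P,g \right)} = - 66 \cdot 2 g = - 132 g$)
$\frac{327013 + 100506}{G{\left(\left(-9 - 10\right) \left(-7\right),95 \right)} + 87325} = \frac{327013 + 100506}{\left(-132\right) 95 + 87325} = \frac{427519}{-12540 + 87325} = \frac{427519}{74785}$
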